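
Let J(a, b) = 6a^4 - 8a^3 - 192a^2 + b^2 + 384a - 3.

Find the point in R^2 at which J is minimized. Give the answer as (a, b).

J(a,b) separates as P(a) + Q(b) − 3, so its minimum is min P + min Q − 3.
P'(a) = 24(a - 4)(a - 1)(a + 4) vanishes at a ∈ {-4, 1, 4}; Q'(b) = 2b vanishes at b ∈ {0}.
Local minima of P (where P''>0): P(-4)=-2560, P(4)=-512. Local minima of Q: Q(0)=0.
So the global minimum of J is P(-4) + Q(0) − 3 = -2560 + 0 − 3 = -2563, attained at (-4, 0).

(-4, 0)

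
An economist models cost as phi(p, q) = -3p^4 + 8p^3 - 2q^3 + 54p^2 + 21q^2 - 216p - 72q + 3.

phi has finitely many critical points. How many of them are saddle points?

3

phi separates as a function of p plus a function of q, so ∇phi=0 decouples.
∂phi/∂p = -12(p - 3)(p - 2)(p + 3) = 0 at p ∈ {-3, 2, 3}; ∂phi/∂q = -6(q - 4)(q - 3) = 0 at q ∈ {3, 4}.
The Hessian is diagonal: diag(phi_pp, phi_qq). Second derivatives: phi_pp(-3)=-360, phi_pp(2)=60, phi_pp(3)=-72; phi_qq(3)=6, phi_qq(4)=-6.
Saddle points occur where the two diagonal entries have opposite signs: (-3, 3), (2, 4), (3, 3). Count: 3.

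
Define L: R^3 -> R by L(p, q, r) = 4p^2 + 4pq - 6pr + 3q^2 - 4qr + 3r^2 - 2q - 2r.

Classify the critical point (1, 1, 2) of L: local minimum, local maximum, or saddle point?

local minimum

The Hessian is constant: H = [[8, 4, -6], [4, 6, -4], [-6, -4, 6]].
Leading principal minors: Δ₁ = 8, Δ₂ = 32, Δ₃ = 40.
All leading minors are positive, so H is positive definite: a local minimum.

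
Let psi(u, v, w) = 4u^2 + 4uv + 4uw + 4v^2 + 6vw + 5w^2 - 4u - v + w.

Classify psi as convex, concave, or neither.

psi is quadratic, so its Hessian is the constant matrix H = [[8, 4, 4], [4, 8, 6], [4, 6, 10]].
Leading principal minors: 8, 48, 256.
All positive ⇒ H ≻ 0 ⇒ convex.

convex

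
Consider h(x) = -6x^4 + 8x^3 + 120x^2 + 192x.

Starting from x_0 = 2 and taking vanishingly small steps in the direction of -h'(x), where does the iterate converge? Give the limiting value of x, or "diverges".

h'(x) = -24(x - 4)(x + 1)(x + 2), so h'(2) = 576.
Gradient descent moves in the -h' direction, i.e. x is decreasing.
The nearest critical point in that direction is x = -1, where h'' = 120 > 0 (a local minimum). The iterate converges there.

-1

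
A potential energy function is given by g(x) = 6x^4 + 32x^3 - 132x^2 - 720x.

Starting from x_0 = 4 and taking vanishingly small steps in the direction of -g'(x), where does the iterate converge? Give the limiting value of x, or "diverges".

3

g'(x) = 24(x - 3)(x + 2)(x + 5), so g'(4) = 1296.
Gradient descent moves in the -g' direction, i.e. x is decreasing.
The nearest critical point in that direction is x = 3, where g'' = 960 > 0 (a local minimum). The iterate converges there.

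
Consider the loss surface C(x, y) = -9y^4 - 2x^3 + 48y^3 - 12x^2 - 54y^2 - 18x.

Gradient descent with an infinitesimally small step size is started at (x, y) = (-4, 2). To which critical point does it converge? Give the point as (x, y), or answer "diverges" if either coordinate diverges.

(-3, 1)

C is separable, so gradient descent decouples: x follows -∂C/∂x, y follows -∂C/∂y.
∂C/∂x = -6(x + 1)(x + 3); at x=-4 this is -18, so x increases.
∂C/∂y = -36y(y - 3)(y - 1); at y=2 this is 72, so y decreases.
x converges to its nearest critical value -3 (a local min of the x-part); y converges to 1. The iterate converges to (-3, 1).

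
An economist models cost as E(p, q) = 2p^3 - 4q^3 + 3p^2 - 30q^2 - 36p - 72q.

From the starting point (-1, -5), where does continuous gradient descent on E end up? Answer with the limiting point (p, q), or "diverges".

E is separable, so gradient descent decouples: p follows -∂E/∂p, q follows -∂E/∂q.
∂E/∂p = 6(p - 2)(p + 3); at p=-1 this is -36, so p increases.
∂E/∂q = -12(q + 2)(q + 3); at q=-5 this is -72, so q increases.
p converges to its nearest critical value 2 (a local min of the p-part); q converges to -3. The iterate converges to (2, -3).

(2, -3)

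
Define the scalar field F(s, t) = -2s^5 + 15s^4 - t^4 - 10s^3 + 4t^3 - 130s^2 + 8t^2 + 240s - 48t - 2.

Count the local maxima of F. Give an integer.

4

F separates as a function of s plus a function of t, so ∇F=0 decouples.
∂F/∂s = -10(s - 4)(s - 3)(s - 1)(s + 2) = 0 at s ∈ {-2, 1, 3, 4}; ∂F/∂t = -4(t - 3)(t - 2)(t + 2) = 0 at t ∈ {-2, 2, 3}.
The Hessian is diagonal: diag(F_ss, F_tt). Second derivatives: F_ss(-2)=900, F_ss(1)=-180, F_ss(3)=100, F_ss(4)=-180; F_tt(-2)=-80, F_tt(2)=16, F_tt(3)=-20.
Local maxima occur where both diagonal entries negative: (1, -2), (1, 3), (4, -2), (4, 3). Count: 4.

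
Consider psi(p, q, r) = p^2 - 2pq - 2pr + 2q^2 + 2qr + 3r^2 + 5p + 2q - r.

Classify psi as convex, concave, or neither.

convex

psi is quadratic, so its Hessian is the constant matrix H = [[2, -2, -2], [-2, 4, 2], [-2, 2, 6]].
Leading principal minors: 2, 4, 16.
All positive ⇒ H ≻ 0 ⇒ convex.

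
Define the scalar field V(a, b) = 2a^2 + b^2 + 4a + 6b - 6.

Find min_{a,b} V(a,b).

V(a,b) separates as P(a) + Q(b) − 6, so its minimum is min P + min Q − 6.
P'(a) = 4a + 4 vanishes at a ∈ {-1}; Q'(b) = 2b + 6 vanishes at b ∈ {-3}.
Local minima of P (where P''>0): P(-1)=-2. Local minima of Q: Q(-3)=-9.
So the global minimum of V is P(-1) + Q(-3) − 6 = -2 − 9 − 6 = -17, attained at (-1, -3).

-17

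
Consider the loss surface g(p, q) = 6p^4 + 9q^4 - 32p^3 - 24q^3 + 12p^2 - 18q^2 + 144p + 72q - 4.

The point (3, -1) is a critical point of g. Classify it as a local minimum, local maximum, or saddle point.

The mixed partial ∂²g/∂p∂q is 0, so the Hessian at any point is diag(g_pp, g_qq) = diag(24(3p^2 - 8p + 1), 36(3q^2 - 4q - 1)).
At (3, -1): H = diag(96, 216).
Both eigenvalues are positive, so H is positive definite: a local minimum.

local minimum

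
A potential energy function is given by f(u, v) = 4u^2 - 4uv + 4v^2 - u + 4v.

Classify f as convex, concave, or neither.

f is quadratic, so its Hessian is the constant matrix H = [[8, -4], [-4, 8]].
det(H) = 48, tr(H) = 16.
det(H) > 0 and tr(H) > 0, so H is positive definite everywhere: convex.

convex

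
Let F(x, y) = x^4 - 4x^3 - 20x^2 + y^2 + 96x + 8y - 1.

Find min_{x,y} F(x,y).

F(x,y) separates as P(x) + Q(y) − 1, so its minimum is min P + min Q − 1.
P'(x) = 4(x - 4)(x - 2)(x + 3) vanishes at x ∈ {-3, 2, 4}; Q'(y) = 2y + 8 vanishes at y ∈ {-4}.
Local minima of P (where P''>0): P(-3)=-279, P(4)=64. Local minima of Q: Q(-4)=-16.
So the global minimum of F is P(-3) + Q(-4) − 1 = -279 − 16 − 1 = -296, attained at (-3, -4).

-296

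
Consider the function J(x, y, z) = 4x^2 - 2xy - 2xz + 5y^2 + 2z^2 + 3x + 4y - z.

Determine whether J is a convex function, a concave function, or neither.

J is quadratic, so its Hessian is the constant matrix H = [[8, -2, -2], [-2, 10, 0], [-2, 0, 4]].
Leading principal minors: 8, 76, 264.
All positive ⇒ H ≻ 0 ⇒ convex.

convex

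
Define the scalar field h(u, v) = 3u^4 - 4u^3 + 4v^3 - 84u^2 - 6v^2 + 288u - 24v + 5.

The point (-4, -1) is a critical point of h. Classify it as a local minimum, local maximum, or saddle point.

saddle point

The mixed partial ∂²h/∂u∂v is 0, so the Hessian at any point is diag(h_uu, h_vv) = diag(12(3u^2 - 2u - 14), 12(2v - 1)).
At (-4, -1): H = diag(504, -36).
The eigenvalues have opposite signs, so H is indefinite: a saddle point.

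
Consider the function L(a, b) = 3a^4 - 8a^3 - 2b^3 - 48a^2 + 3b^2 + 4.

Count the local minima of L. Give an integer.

L separates as a function of a plus a function of b, so ∇L=0 decouples.
∂L/∂a = 12a(a - 4)(a + 2) = 0 at a ∈ {-2, 0, 4}; ∂L/∂b = -6b(b - 1) = 0 at b ∈ {0, 1}.
The Hessian is diagonal: diag(L_aa, L_bb). Second derivatives: L_aa(-2)=144, L_aa(0)=-96, L_aa(4)=288; L_bb(0)=6, L_bb(1)=-6.
Local minima occur where both diagonal entries positive: (-2, 0), (4, 0). Count: 2.

2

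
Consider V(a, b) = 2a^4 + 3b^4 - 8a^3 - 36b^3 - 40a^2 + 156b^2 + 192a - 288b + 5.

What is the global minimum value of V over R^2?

V(a,b) separates as P(a) + Q(b) + 5, so its minimum is min P + min Q + 5.
P'(a) = 8(a - 4)(a - 2)(a + 3) vanishes at a ∈ {-3, 2, 4}; Q'(b) = 12(b - 4)(b - 3)(b - 2) vanishes at b ∈ {2, 3, 4}.
Local minima of P (where P''>0): P(-3)=-558, P(4)=128. Local minima of Q: Q(2)=-192, Q(4)=-192.
So the global minimum of V is P(-3) + Q(2) + 5 = -558 − 192 + 5 = -745, attained at (-3, 2).

-745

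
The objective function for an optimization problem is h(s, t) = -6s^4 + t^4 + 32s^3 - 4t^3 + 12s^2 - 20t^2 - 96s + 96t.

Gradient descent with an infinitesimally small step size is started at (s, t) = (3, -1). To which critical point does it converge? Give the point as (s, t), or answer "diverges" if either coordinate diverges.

(1, -3)

h is separable, so gradient descent decouples: s follows -∂h/∂s, t follows -∂h/∂t.
∂h/∂s = -24(s - 4)(s - 1)(s + 1); at s=3 this is 192, so s decreases.
∂h/∂t = 4(t - 4)(t - 2)(t + 3); at t=-1 this is 120, so t decreases.
s converges to its nearest critical value 1 (a local min of the s-part); t converges to -3. The iterate converges to (1, -3).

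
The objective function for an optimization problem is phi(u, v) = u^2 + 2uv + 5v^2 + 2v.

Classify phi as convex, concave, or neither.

convex

phi is quadratic, so its Hessian is the constant matrix H = [[2, 2], [2, 10]].
det(H) = 16, tr(H) = 12.
det(H) > 0 and tr(H) > 0, so H is positive definite everywhere: convex.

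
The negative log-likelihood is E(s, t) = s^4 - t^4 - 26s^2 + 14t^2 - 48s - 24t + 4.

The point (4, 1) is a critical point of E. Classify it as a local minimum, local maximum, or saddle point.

local minimum

The mixed partial ∂²E/∂s∂t is 0, so the Hessian at any point is diag(E_ss, E_tt) = diag(4(3s^2 - 13), 4(-3t^2 + 7)).
At (4, 1): H = diag(140, 16).
Both eigenvalues are positive, so H is positive definite: a local minimum.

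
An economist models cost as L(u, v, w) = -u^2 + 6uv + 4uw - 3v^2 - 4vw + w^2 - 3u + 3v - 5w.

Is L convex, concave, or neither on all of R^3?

neither

L is quadratic, so its Hessian is the constant matrix H = [[-2, 6, 4], [6, -6, -4], [4, -4, 2]].
Leading principal minors: -2, -24, -112.
Neither pattern holds ⇒ H is indefinite ⇒ neither convex nor concave.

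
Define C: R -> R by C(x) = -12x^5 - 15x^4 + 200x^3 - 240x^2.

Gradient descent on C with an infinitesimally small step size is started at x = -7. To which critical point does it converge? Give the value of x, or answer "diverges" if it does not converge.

-4

C'(x) = -60x(x - 2)(x - 1)(x + 4), so C'(-7) = -90720.
Gradient descent moves in the -C' direction, i.e. x is increasing.
The nearest critical point in that direction is x = -4, where C'' = 7200 > 0 (a local minimum). The iterate converges there.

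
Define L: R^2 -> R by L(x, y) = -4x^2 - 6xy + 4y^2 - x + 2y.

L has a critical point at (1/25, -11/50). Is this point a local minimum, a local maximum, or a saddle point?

saddle point

The Hessian of L is constant: H = [[-8, -6], [-6, 8]].
det(H) = (-8)·8 − (-6)² = -100.
Since det(H) < 0, H is indefinite and the critical point is a saddle point.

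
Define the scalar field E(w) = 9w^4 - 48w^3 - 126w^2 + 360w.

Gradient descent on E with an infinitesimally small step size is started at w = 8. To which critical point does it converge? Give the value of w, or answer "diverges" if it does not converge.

E'(w) = 36(w - 5)(w - 1)(w + 2), so E'(8) = 7560.
Gradient descent moves in the -E' direction, i.e. w is decreasing.
The nearest critical point in that direction is w = 5, where E'' = 1008 > 0 (a local minimum). The iterate converges there.

5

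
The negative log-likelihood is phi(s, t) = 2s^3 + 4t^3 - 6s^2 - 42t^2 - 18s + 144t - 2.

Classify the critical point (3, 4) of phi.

The mixed partial ∂²phi/∂s∂t is 0, so the Hessian at any point is diag(phi_ss, phi_tt) = diag(12(s - 1), 12(2t - 7)).
At (3, 4): H = diag(24, 12).
Both eigenvalues are positive, so H is positive definite: a local minimum.

local minimum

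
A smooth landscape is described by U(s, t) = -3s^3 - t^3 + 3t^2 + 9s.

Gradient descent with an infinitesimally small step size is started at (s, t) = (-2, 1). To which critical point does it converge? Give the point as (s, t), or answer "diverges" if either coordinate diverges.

U is separable, so gradient descent decouples: s follows -∂U/∂s, t follows -∂U/∂t.
∂U/∂s = -9(s - 1)(s + 1); at s=-2 this is -27, so s increases.
∂U/∂t = -3t(t - 2); at t=1 this is 3, so t decreases.
s converges to its nearest critical value -1 (a local min of the s-part); t converges to 0. The iterate converges to (-1, 0).

(-1, 0)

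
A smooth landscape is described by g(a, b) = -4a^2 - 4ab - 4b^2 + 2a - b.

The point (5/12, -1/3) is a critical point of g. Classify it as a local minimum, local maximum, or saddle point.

local maximum

The Hessian of g is constant: H = [[-8, -4], [-4, -8]].
det(H) = (-8)·(-8) − (-4)² = 48.
det(H) > 0 and tr(H) = -16 < 0, so H is negative definite and the point is a local maximum.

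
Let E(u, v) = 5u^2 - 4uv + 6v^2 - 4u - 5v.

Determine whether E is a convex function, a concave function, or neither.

convex

E is quadratic, so its Hessian is the constant matrix H = [[10, -4], [-4, 12]].
det(H) = 104, tr(H) = 22.
det(H) > 0 and tr(H) > 0, so H is positive definite everywhere: convex.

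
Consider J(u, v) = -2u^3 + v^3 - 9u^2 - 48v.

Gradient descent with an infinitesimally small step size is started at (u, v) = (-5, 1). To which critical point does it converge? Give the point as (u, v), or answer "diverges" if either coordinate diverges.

(-3, 4)

J is separable, so gradient descent decouples: u follows -∂J/∂u, v follows -∂J/∂v.
∂J/∂u = -6u(u + 3); at u=-5 this is -60, so u increases.
∂J/∂v = 3(v - 4)(v + 4); at v=1 this is -45, so v increases.
u converges to its nearest critical value -3 (a local min of the u-part); v converges to 4. The iterate converges to (-3, 4).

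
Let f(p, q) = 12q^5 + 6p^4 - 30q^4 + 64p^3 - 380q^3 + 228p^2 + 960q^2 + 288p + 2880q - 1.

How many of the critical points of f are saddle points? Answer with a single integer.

f separates as a function of p plus a function of q, so ∇f=0 decouples.
∂f/∂p = 24(p + 1)(p + 3)(p + 4) = 0 at p ∈ {-4, -3, -1}; ∂f/∂q = 60(q - 4)(q - 3)(q + 1)(q + 4) = 0 at q ∈ {-4, -1, 3, 4}.
The Hessian is diagonal: diag(f_pp, f_qq). Second derivatives: f_pp(-4)=72, f_pp(-3)=-48, f_pp(-1)=144; f_qq(-4)=-10080, f_qq(-1)=3600, f_qq(3)=-1680, f_qq(4)=2400.
Saddle points occur where the two diagonal entries have opposite signs: (-4, -4), (-4, 3), (-3, -1), (-3, 4), (-1, -4), (-1, 3). Count: 6.

6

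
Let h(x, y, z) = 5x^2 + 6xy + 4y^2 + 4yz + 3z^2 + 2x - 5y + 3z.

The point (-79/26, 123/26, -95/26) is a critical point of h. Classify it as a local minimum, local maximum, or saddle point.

The Hessian is constant: H = [[10, 6, 0], [6, 8, 4], [0, 4, 6]].
Leading principal minors: Δ₁ = 10, Δ₂ = 44, Δ₃ = 104.
All leading minors are positive, so H is positive definite: a local minimum.

local minimum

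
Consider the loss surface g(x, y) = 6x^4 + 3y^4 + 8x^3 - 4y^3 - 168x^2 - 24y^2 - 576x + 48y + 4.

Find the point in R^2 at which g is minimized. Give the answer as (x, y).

(4, -2)

g(x,y) separates as P(x) + Q(y) + 4, so its minimum is min P + min Q + 4.
P'(x) = 24(x - 4)(x + 2)(x + 3) vanishes at x ∈ {-3, -2, 4}; Q'(y) = 12(y - 2)(y - 1)(y + 2) vanishes at y ∈ {-2, 1, 2}.
Local minima of P (where P''>0): P(-3)=486, P(4)=-2944. Local minima of Q: Q(-2)=-112, Q(2)=16.
So the global minimum of g is P(4) + Q(-2) + 4 = -2944 − 112 + 4 = -3052, attained at (4, -2).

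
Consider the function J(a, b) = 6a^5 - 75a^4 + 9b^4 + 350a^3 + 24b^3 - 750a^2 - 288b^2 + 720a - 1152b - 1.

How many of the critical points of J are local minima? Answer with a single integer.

J separates as a function of a plus a function of b, so ∇J=0 decouples.
∂J/∂a = 30(a - 4)(a - 3)(a - 2)(a - 1) = 0 at a ∈ {1, 2, 3, 4}; ∂J/∂b = 36(b - 4)(b + 2)(b + 4) = 0 at b ∈ {-4, -2, 4}.
The Hessian is diagonal: diag(J_aa, J_bb). Second derivatives: J_aa(1)=-180, J_aa(2)=60, J_aa(3)=-60, J_aa(4)=180; J_bb(-4)=576, J_bb(-2)=-432, J_bb(4)=1728.
Local minima occur where both diagonal entries positive: (2, -4), (2, 4), (4, -4), (4, 4). Count: 4.

4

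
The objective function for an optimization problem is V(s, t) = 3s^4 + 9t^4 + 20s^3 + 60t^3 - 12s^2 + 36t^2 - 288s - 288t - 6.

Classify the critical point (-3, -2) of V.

local maximum

The mixed partial ∂²V/∂s∂t is 0, so the Hessian at any point is diag(V_ss, V_tt) = diag(12(3s^2 + 10s - 2), 36(3t^2 + 10t + 2)).
At (-3, -2): H = diag(-60, -216).
Both eigenvalues are negative, so H is negative definite: a local maximum.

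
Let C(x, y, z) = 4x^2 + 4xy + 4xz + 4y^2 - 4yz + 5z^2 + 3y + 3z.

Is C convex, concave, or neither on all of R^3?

convex

C is quadratic, so its Hessian is the constant matrix H = [[8, 4, 4], [4, 8, -4], [4, -4, 10]].
Leading principal minors: 8, 48, 96.
All positive ⇒ H ≻ 0 ⇒ convex.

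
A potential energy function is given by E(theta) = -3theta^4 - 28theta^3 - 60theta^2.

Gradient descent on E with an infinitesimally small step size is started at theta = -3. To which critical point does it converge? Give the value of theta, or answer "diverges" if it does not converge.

-2

E'(theta) = -12theta(theta + 2)(theta + 5), so E'(-3) = -72.
Gradient descent moves in the -E' direction, i.e. theta is increasing.
The nearest critical point in that direction is theta = -2, where E'' = 72 > 0 (a local minimum). The iterate converges there.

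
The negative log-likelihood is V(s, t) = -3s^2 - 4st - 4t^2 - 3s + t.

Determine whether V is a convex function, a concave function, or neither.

V is quadratic, so its Hessian is the constant matrix H = [[-6, -4], [-4, -8]].
det(H) = 32, tr(H) = -14.
det(H) > 0 and tr(H) < 0, so H is negative definite everywhere: concave.

concave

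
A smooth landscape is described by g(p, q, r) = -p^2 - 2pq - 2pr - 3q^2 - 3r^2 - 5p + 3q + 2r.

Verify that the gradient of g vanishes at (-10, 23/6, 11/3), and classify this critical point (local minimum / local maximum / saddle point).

∇g = (-2p - 2q - 2r - 5, -2p - 6q + 3, -2p - 6r + 2); substituting (-10, 23/6, 11/3) gives ∇g = (0, 0, 0), so (-10, 23/6, 11/3) is indeed a critical point.
The Hessian is constant: H = [[-2, -2, -2], [-2, -6, 0], [-2, 0, -6]].
Leading principal minors: Δ₁ = -2, Δ₂ = 8, Δ₃ = -24.
The minors alternate sign starting negative (−, +, −), so H is negative definite: a local maximum.

local maximum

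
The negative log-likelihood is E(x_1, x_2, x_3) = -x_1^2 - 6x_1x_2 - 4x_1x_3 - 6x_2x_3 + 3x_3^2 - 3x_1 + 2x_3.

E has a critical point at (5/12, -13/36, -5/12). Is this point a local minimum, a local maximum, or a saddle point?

The Hessian is constant: H = [[-2, -6, -4], [-6, 0, -6], [-4, -6, 6]].
Leading principal minors: Δ₁ = -2, Δ₂ = -36, Δ₃ = -432.
The minors fit neither the all-positive nor the alternating-sign pattern, so H is indefinite: a saddle point.

saddle point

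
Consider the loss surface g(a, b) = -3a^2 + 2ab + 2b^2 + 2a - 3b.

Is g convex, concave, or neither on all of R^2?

neither

g is quadratic, so its Hessian is the constant matrix H = [[-6, 2], [2, 4]].
det(H) = -28, tr(H) = -2.
det(H) < 0, so H is indefinite: neither convex nor concave.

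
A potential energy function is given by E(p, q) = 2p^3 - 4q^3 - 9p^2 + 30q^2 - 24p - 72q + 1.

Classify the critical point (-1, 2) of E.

saddle point

The mixed partial ∂²E/∂p∂q is 0, so the Hessian at any point is diag(E_pp, E_qq) = diag(6(2p - 3), 12(-2q + 5)).
At (-1, 2): H = diag(-30, 12).
The eigenvalues have opposite signs, so H is indefinite: a saddle point.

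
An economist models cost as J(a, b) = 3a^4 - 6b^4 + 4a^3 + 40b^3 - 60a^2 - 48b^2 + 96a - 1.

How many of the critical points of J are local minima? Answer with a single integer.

J separates as a function of a plus a function of b, so ∇J=0 decouples.
∂J/∂a = 12(a - 2)(a - 1)(a + 4) = 0 at a ∈ {-4, 1, 2}; ∂J/∂b = -24b(b - 4)(b - 1) = 0 at b ∈ {0, 1, 4}.
The Hessian is diagonal: diag(J_aa, J_bb). Second derivatives: J_aa(-4)=360, J_aa(1)=-60, J_aa(2)=72; J_bb(0)=-96, J_bb(1)=72, J_bb(4)=-288.
Local minima occur where both diagonal entries positive: (-4, 1), (2, 1). Count: 2.

2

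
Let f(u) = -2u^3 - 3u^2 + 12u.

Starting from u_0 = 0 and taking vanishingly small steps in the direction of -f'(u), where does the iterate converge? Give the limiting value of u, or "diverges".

f'(u) = -6(u - 1)(u + 2), so f'(0) = 12.
Gradient descent moves in the -f' direction, i.e. u is decreasing.
The nearest critical point in that direction is u = -2, where f'' = 18 > 0 (a local minimum). The iterate converges there.

-2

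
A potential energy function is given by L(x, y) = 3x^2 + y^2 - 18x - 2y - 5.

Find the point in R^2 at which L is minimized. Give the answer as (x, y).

(3, 1)

L(x,y) separates as P(x) + Q(y) − 5, so its minimum is min P + min Q − 5.
P'(x) = 6x - 18 vanishes at x ∈ {3}; Q'(y) = 2y - 2 vanishes at y ∈ {1}.
Local minima of P (where P''>0): P(3)=-27. Local minima of Q: Q(1)=-1.
So the global minimum of L is P(3) + Q(1) − 5 = -27 − 1 − 5 = -33, attained at (3, 1).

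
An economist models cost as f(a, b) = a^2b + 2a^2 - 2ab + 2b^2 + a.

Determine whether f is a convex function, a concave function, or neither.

The term a^2b is cubic, so the Hessian is not constant.
∂²f/∂a² = 2b + 4, which takes both signs as b varies (negative for sufficiently negative b). A diagonal entry of the Hessian changing sign means the Hessian is neither positive- nor negative-semidefinite on all of R^2.

neither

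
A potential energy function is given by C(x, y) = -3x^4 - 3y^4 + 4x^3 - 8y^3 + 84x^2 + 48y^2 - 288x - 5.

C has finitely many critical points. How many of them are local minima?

C separates as a function of x plus a function of y, so ∇C=0 decouples.
∂C/∂x = -12(x - 3)(x - 2)(x + 4) = 0 at x ∈ {-4, 2, 3}; ∂C/∂y = -12y(y - 2)(y + 4) = 0 at y ∈ {-4, 0, 2}.
The Hessian is diagonal: diag(C_xx, C_yy). Second derivatives: C_xx(-4)=-504, C_xx(2)=72, C_xx(3)=-84; C_yy(-4)=-288, C_yy(0)=96, C_yy(2)=-144.
Local minima occur where both diagonal entries positive: (2, 0). Count: 1.

1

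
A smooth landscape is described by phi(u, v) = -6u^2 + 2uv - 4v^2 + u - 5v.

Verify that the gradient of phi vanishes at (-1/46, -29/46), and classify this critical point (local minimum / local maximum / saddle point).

∇phi = (-12u + 2v + 1, 2u - 8v - 5); substituting (-1/46, -29/46) gives ∇phi = (0, 0), so (-1/46, -29/46) is indeed a critical point.
The Hessian of phi is constant: H = [[-12, 2], [2, -8]].
det(H) = (-12)·(-8) − 2² = 92.
det(H) > 0 and tr(H) = -20 < 0, so H is negative definite and the point is a local maximum.

local maximum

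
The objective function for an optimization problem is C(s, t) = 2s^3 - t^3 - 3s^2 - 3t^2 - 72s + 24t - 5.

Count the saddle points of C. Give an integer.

C separates as a function of s plus a function of t, so ∇C=0 decouples.
∂C/∂s = 6(s - 4)(s + 3) = 0 at s ∈ {-3, 4}; ∂C/∂t = -3(t - 2)(t + 4) = 0 at t ∈ {-4, 2}.
The Hessian is diagonal: diag(C_ss, C_tt). Second derivatives: C_ss(-3)=-42, C_ss(4)=42; C_tt(-4)=18, C_tt(2)=-18.
Saddle points occur where the two diagonal entries have opposite signs: (-3, -4), (4, 2). Count: 2.

2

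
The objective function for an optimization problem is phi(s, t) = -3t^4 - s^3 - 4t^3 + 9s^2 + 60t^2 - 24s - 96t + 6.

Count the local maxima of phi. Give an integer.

phi separates as a function of s plus a function of t, so ∇phi=0 decouples.
∂phi/∂s = -3(s - 4)(s - 2) = 0 at s ∈ {2, 4}; ∂phi/∂t = -12(t - 2)(t - 1)(t + 4) = 0 at t ∈ {-4, 1, 2}.
The Hessian is diagonal: diag(phi_ss, phi_tt). Second derivatives: phi_ss(2)=6, phi_ss(4)=-6; phi_tt(-4)=-360, phi_tt(1)=60, phi_tt(2)=-72.
Local maxima occur where both diagonal entries negative: (4, -4), (4, 2). Count: 2.

2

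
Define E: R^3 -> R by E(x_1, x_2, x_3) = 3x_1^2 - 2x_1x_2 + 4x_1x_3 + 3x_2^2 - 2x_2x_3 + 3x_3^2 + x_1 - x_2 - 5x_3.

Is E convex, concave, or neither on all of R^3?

convex

E is quadratic, so its Hessian is the constant matrix H = [[6, -2, 4], [-2, 6, -2], [4, -2, 6]].
Leading principal minors: 6, 32, 104.
All positive ⇒ H ≻ 0 ⇒ convex.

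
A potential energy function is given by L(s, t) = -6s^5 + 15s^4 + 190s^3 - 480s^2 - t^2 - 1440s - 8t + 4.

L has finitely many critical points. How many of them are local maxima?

2

L separates as a function of s plus a function of t, so ∇L=0 decouples.
∂L/∂s = -30(s - 4)(s - 3)(s + 1)(s + 4) = 0 at s ∈ {-4, -1, 3, 4}; ∂L/∂t = -2(t + 4) = 0 at t ∈ {-4}.
The Hessian is diagonal: diag(L_ss, L_tt). Second derivatives: L_ss(-4)=5040, L_ss(-1)=-1800, L_ss(3)=840, L_ss(4)=-1200; L_tt(-4)=-2.
Local maxima occur where both diagonal entries negative: (-1, -4), (4, -4). Count: 2.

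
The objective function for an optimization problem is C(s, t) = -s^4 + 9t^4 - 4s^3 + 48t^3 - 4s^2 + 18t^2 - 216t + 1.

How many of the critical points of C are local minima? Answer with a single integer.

C separates as a function of s plus a function of t, so ∇C=0 decouples.
∂C/∂s = -4s(s + 1)(s + 2) = 0 at s ∈ {-2, -1, 0}; ∂C/∂t = 36(t - 1)(t + 2)(t + 3) = 0 at t ∈ {-3, -2, 1}.
The Hessian is diagonal: diag(C_ss, C_tt). Second derivatives: C_ss(-2)=-8, C_ss(-1)=4, C_ss(0)=-8; C_tt(-3)=144, C_tt(-2)=-108, C_tt(1)=432.
Local minima occur where both diagonal entries positive: (-1, -3), (-1, 1). Count: 2.

2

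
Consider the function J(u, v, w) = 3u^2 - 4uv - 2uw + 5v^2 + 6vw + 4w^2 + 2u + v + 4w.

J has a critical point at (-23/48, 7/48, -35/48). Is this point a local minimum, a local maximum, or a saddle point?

The Hessian is constant: H = [[6, -4, -2], [-4, 10, 6], [-2, 6, 8]].
Leading principal minors: Δ₁ = 6, Δ₂ = 44, Δ₃ = 192.
All leading minors are positive, so H is positive definite: a local minimum.

local minimum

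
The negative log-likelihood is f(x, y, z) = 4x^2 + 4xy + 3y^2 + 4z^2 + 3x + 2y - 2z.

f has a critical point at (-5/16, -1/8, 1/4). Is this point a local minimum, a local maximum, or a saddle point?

The Hessian is constant: H = [[8, 4, 0], [4, 6, 0], [0, 0, 8]].
Leading principal minors: Δ₁ = 8, Δ₂ = 32, Δ₃ = 256.
All leading minors are positive, so H is positive definite: a local minimum.

local minimum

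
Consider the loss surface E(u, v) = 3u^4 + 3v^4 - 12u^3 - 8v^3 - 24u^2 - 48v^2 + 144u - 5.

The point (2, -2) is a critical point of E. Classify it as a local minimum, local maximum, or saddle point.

saddle point

The mixed partial ∂²E/∂u∂v is 0, so the Hessian at any point is diag(E_uu, E_vv) = diag(12(3u^2 - 6u - 4), 12(3v^2 - 4v - 8)).
At (2, -2): H = diag(-48, 144).
The eigenvalues have opposite signs, so H is indefinite: a saddle point.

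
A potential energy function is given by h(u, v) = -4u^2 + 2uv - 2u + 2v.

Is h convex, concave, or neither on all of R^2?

neither

h is quadratic, so its Hessian is the constant matrix H = [[-8, 2], [2, 0]].
det(H) = -4, tr(H) = -8.
det(H) < 0, so H is indefinite: neither convex nor concave.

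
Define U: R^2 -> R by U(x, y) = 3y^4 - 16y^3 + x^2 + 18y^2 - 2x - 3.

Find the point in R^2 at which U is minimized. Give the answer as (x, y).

U(x,y) separates as P(x) + Q(y) − 3, so its minimum is min P + min Q − 3.
P'(x) = 2x - 2 vanishes at x ∈ {1}; Q'(y) = 12y(y - 3)(y - 1) vanishes at y ∈ {0, 1, 3}.
Local minima of P (where P''>0): P(1)=-1. Local minima of Q: Q(0)=0, Q(3)=-27.
So the global minimum of U is P(1) + Q(3) − 3 = -1 − 27 − 3 = -31, attained at (1, 3).

(1, 3)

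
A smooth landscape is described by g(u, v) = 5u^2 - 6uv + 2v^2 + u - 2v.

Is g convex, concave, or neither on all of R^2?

convex

g is quadratic, so its Hessian is the constant matrix H = [[10, -6], [-6, 4]].
det(H) = 4, tr(H) = 14.
det(H) > 0 and tr(H) > 0, so H is positive definite everywhere: convex.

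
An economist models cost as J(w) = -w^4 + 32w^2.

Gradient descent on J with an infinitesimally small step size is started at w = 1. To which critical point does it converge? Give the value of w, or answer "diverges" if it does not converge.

J'(w) = -4w(w - 4)(w + 4), so J'(1) = 60.
Gradient descent moves in the -J' direction, i.e. w is decreasing.
The nearest critical point in that direction is w = 0, where J'' = 64 > 0 (a local minimum). The iterate converges there.

0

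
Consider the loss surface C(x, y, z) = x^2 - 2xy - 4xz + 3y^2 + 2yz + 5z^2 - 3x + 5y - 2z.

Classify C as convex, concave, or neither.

C is quadratic, so its Hessian is the constant matrix H = [[2, -2, -4], [-2, 6, 2], [-4, 2, 10]].
Leading principal minors: 2, 8, 8.
All positive ⇒ H ≻ 0 ⇒ convex.

convex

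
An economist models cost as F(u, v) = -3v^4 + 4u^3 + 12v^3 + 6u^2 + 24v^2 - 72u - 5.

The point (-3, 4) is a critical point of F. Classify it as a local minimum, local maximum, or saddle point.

The mixed partial ∂²F/∂u∂v is 0, so the Hessian at any point is diag(F_uu, F_vv) = diag(12(2u + 1), 12(-3v^2 + 6v + 4)).
At (-3, 4): H = diag(-60, -240).
Both eigenvalues are negative, so H is negative definite: a local maximum.

local maximum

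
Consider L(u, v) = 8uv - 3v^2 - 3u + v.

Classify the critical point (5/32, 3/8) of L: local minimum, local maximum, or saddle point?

The Hessian of L is constant: H = [[0, 8], [8, -6]].
det(H) = 0·(-6) − 8² = -64.
Since det(H) < 0, H is indefinite and the critical point is a saddle point.

saddle point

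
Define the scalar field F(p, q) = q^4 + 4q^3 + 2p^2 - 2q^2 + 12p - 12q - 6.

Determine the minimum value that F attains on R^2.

F(p,q) separates as A(p) + B(q) − 6, so its minimum is min A + min B − 6.
A'(p) = 4p + 12 vanishes at p ∈ {-3}; B'(q) = 4(q - 1)(q + 1)(q + 3) vanishes at q ∈ {-3, -1, 1}.
Local minima of A (where A''>0): A(-3)=-18. Local minima of B: B(-3)=-9, B(1)=-9.
So the global minimum of F is A(-3) + B(-3) − 6 = -18 − 9 − 6 = -33, attained at (-3, -3).

-33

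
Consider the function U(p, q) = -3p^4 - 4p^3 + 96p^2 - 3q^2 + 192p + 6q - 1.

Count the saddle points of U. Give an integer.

1

U separates as a function of p plus a function of q, so ∇U=0 decouples.
∂U/∂p = -12(p - 4)(p + 1)(p + 4) = 0 at p ∈ {-4, -1, 4}; ∂U/∂q = -6(q - 1) = 0 at q ∈ {1}.
The Hessian is diagonal: diag(U_pp, U_qq). Second derivatives: U_pp(-4)=-288, U_pp(-1)=180, U_pp(4)=-480; U_qq(1)=-6.
Saddle points occur where the two diagonal entries have opposite signs: (-1, 1). Count: 1.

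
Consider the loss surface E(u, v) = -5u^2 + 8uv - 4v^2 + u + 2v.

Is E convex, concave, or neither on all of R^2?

E is quadratic, so its Hessian is the constant matrix H = [[-10, 8], [8, -8]].
det(H) = 16, tr(H) = -18.
det(H) > 0 and tr(H) < 0, so H is negative definite everywhere: concave.

concave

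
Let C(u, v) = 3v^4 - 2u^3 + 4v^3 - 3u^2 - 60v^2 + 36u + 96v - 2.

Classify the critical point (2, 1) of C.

local maximum

The mixed partial ∂²C/∂u∂v is 0, so the Hessian at any point is diag(C_uu, C_vv) = diag(-6(2u + 1), 12(3v^2 + 2v - 10)).
At (2, 1): H = diag(-30, -60).
Both eigenvalues are negative, so H is negative definite: a local maximum.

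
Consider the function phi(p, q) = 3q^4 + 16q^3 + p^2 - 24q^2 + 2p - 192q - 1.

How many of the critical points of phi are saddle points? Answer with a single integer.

1

phi separates as a function of p plus a function of q, so ∇phi=0 decouples.
∂phi/∂p = 2(p + 1) = 0 at p ∈ {-1}; ∂phi/∂q = 12(q - 2)(q + 2)(q + 4) = 0 at q ∈ {-4, -2, 2}.
The Hessian is diagonal: diag(phi_pp, phi_qq). Second derivatives: phi_pp(-1)=2; phi_qq(-4)=144, phi_qq(-2)=-96, phi_qq(2)=288.
Saddle points occur where the two diagonal entries have opposite signs: (-1, -2). Count: 1.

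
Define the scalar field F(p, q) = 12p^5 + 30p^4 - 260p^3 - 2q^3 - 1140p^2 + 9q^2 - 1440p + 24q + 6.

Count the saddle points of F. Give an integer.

F separates as a function of p plus a function of q, so ∇F=0 decouples.
∂F/∂p = 60(p - 4)(p + 1)(p + 2)(p + 3) = 0 at p ∈ {-3, -2, -1, 4}; ∂F/∂q = -6(q - 4)(q + 1) = 0 at q ∈ {-1, 4}.
The Hessian is diagonal: diag(F_pp, F_qq). Second derivatives: F_pp(-3)=-840, F_pp(-2)=360, F_pp(-1)=-600, F_pp(4)=12600; F_qq(-1)=30, F_qq(4)=-30.
Saddle points occur where the two diagonal entries have opposite signs: (-3, -1), (-2, 4), (-1, -1), (4, 4). Count: 4.

4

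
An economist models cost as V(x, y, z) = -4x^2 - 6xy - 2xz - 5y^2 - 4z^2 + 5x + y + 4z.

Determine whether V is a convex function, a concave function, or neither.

V is quadratic, so its Hessian is the constant matrix H = [[-8, -6, -2], [-6, -10, 0], [-2, 0, -8]].
Leading principal minors: -8, 44, -312.
Signs alternate −, +, − ⇒ H ≺ 0 ⇒ concave.

concave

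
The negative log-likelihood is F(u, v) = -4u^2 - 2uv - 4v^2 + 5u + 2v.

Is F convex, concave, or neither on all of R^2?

F is quadratic, so its Hessian is the constant matrix H = [[-8, -2], [-2, -8]].
det(H) = 60, tr(H) = -16.
det(H) > 0 and tr(H) < 0, so H is negative definite everywhere: concave.

concave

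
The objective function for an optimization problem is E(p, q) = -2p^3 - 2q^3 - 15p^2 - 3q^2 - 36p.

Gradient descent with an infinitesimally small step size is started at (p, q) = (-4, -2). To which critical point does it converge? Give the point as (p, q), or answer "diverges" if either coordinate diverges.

(-3, -1)

E is separable, so gradient descent decouples: p follows -∂E/∂p, q follows -∂E/∂q.
∂E/∂p = -6(p + 2)(p + 3); at p=-4 this is -12, so p increases.
∂E/∂q = -6q(q + 1); at q=-2 this is -12, so q increases.
p converges to its nearest critical value -3 (a local min of the p-part); q converges to -1. The iterate converges to (-3, -1).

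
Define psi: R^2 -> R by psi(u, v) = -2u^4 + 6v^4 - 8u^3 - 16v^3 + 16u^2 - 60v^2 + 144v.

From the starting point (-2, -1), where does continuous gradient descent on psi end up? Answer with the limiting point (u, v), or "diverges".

(0, -2)

psi is separable, so gradient descent decouples: u follows -∂psi/∂u, v follows -∂psi/∂v.
∂psi/∂u = -8u(u - 1)(u + 4); at u=-2 this is -96, so u increases.
∂psi/∂v = 24(v - 3)(v - 1)(v + 2); at v=-1 this is 192, so v decreases.
u converges to its nearest critical value 0 (a local min of the u-part); v converges to -2. The iterate converges to (0, -2).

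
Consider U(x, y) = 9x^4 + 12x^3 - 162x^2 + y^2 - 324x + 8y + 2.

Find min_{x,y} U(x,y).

-1391

U(x,y) separates as P(x) + Q(y) + 2, so its minimum is min P + min Q + 2.
P'(x) = 36(x - 3)(x + 1)(x + 3) vanishes at x ∈ {-3, -1, 3}; Q'(y) = 2y + 8 vanishes at y ∈ {-4}.
Local minima of P (where P''>0): P(-3)=-81, P(3)=-1377. Local minima of Q: Q(-4)=-16.
So the global minimum of U is P(3) + Q(-4) + 2 = -1377 − 16 + 2 = -1391, attained at (3, -4).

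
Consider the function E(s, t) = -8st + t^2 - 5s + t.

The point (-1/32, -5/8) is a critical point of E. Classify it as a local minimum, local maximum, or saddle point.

The Hessian of E is constant: H = [[0, -8], [-8, 2]].
det(H) = 0·2 − (-8)² = -64.
Since det(H) < 0, H is indefinite and the critical point is a saddle point.

saddle point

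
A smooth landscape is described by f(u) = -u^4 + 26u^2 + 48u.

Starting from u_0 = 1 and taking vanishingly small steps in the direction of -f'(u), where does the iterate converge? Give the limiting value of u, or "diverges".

-1

f'(u) = -4(u - 4)(u + 1)(u + 3), so f'(1) = 96.
Gradient descent moves in the -f' direction, i.e. u is decreasing.
The nearest critical point in that direction is u = -1, where f'' = 40 > 0 (a local minimum). The iterate converges there.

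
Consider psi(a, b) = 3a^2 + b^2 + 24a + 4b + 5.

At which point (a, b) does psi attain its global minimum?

psi(a,b) separates as P(a) + Q(b) + 5, so its minimum is min P + min Q + 5.
P'(a) = 6a + 24 vanishes at a ∈ {-4}; Q'(b) = 2b + 4 vanishes at b ∈ {-2}.
Local minima of P (where P''>0): P(-4)=-48. Local minima of Q: Q(-2)=-4.
So the global minimum of psi is P(-4) + Q(-2) + 5 = -48 − 4 + 5 = -47, attained at (-4, -2).

(-4, -2)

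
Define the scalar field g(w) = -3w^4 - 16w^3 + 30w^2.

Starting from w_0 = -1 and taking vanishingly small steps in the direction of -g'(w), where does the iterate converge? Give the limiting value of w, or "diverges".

g'(w) = -12w(w - 1)(w + 5), so g'(-1) = -96.
Gradient descent moves in the -g' direction, i.e. w is increasing.
The nearest critical point in that direction is w = 0, where g'' = 60 > 0 (a local minimum). The iterate converges there.

0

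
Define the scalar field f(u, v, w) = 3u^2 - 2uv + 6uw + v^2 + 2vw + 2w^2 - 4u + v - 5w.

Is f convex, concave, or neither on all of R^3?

neither

f is quadratic, so its Hessian is the constant matrix H = [[6, -2, 6], [-2, 2, 2], [6, 2, 4]].
Leading principal minors: 6, 8, -112.
Neither pattern holds ⇒ H is indefinite ⇒ neither convex nor concave.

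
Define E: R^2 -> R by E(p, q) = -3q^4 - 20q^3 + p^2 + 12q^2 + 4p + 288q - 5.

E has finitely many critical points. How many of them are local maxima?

E separates as a function of p plus a function of q, so ∇E=0 decouples.
∂E/∂p = 2(p + 2) = 0 at p ∈ {-2}; ∂E/∂q = -12(q - 2)(q + 3)(q + 4) = 0 at q ∈ {-4, -3, 2}.
The Hessian is diagonal: diag(E_pp, E_qq). Second derivatives: E_pp(-2)=2; E_qq(-4)=-72, E_qq(-3)=60, E_qq(2)=-360.
Local maxima occur where both diagonal entries negative: none. Count: 0.

0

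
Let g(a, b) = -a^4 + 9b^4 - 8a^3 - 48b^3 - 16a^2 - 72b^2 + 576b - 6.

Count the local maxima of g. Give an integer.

g separates as a function of a plus a function of b, so ∇g=0 decouples.
∂g/∂a = -4a(a + 2)(a + 4) = 0 at a ∈ {-4, -2, 0}; ∂g/∂b = 36(b - 4)(b - 2)(b + 2) = 0 at b ∈ {-2, 2, 4}.
The Hessian is diagonal: diag(g_aa, g_bb). Second derivatives: g_aa(-4)=-32, g_aa(-2)=16, g_aa(0)=-32; g_bb(-2)=864, g_bb(2)=-288, g_bb(4)=432.
Local maxima occur where both diagonal entries negative: (-4, 2), (0, 2). Count: 2.

2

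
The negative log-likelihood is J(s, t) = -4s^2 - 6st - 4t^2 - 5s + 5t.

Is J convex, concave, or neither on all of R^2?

concave

J is quadratic, so its Hessian is the constant matrix H = [[-8, -6], [-6, -8]].
det(H) = 28, tr(H) = -16.
det(H) > 0 and tr(H) < 0, so H is negative definite everywhere: concave.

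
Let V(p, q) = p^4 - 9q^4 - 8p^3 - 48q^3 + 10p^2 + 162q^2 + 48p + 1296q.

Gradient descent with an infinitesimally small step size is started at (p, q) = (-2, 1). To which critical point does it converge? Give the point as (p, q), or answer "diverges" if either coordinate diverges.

(-1, -3)

V is separable, so gradient descent decouples: p follows -∂V/∂p, q follows -∂V/∂q.
∂V/∂p = 4(p - 4)(p - 3)(p + 1); at p=-2 this is -120, so p increases.
∂V/∂q = -36(q - 3)(q + 3)(q + 4); at q=1 this is 1440, so q decreases.
p converges to its nearest critical value -1 (a local min of the p-part); q converges to -3. The iterate converges to (-1, -3).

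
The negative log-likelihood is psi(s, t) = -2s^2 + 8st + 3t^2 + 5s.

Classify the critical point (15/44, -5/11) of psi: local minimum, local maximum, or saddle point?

saddle point

The Hessian of psi is constant: H = [[-4, 8], [8, 6]].
det(H) = (-4)·6 − 8² = -88.
Since det(H) < 0, H is indefinite and the critical point is a saddle point.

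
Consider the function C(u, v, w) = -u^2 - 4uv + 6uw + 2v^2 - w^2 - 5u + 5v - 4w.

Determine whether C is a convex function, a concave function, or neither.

neither

C is quadratic, so its Hessian is the constant matrix H = [[-2, -4, 6], [-4, 4, 0], [6, 0, -2]].
Leading principal minors: -2, -24, -96.
Neither pattern holds ⇒ H is indefinite ⇒ neither convex nor concave.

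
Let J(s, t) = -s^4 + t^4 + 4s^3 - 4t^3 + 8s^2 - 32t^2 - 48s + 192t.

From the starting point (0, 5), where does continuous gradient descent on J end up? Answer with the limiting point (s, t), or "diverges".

(2, 4)

J is separable, so gradient descent decouples: s follows -∂J/∂s, t follows -∂J/∂t.
∂J/∂s = -4(s - 3)(s - 2)(s + 2); at s=0 this is -48, so s increases.
∂J/∂t = 4(t - 4)(t - 3)(t + 4); at t=5 this is 72, so t decreases.
s converges to its nearest critical value 2 (a local min of the s-part); t converges to 4. The iterate converges to (2, 4).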